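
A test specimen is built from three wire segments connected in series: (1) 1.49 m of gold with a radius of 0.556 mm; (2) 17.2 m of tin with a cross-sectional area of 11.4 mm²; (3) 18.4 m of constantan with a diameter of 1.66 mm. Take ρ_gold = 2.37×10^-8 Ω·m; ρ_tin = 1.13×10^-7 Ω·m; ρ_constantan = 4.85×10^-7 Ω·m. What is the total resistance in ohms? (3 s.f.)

4.33 Ω

Seg 1: A = πr² = π(5.5600e-04 m)² = 9.712e-07 m²
R_1 = (2.37×10^-8)(1.49)/(9.712e-07) = 0.03636 Ω
Seg 2: A = 11.4 mm² = 1.140e-05 m²
R_2 = (1.13×10^-7)(17.2)/(1.140e-05) = 0.1705 Ω
Seg 3: A = π(d/2)² = π(8.3000e-04 m)² = 2.164e-06 m²
R_3 = (4.85×10^-7)(18.4)/(2.164e-06) = 4.123 Ω
R_total = R_1 + R_2 + R_3 = 4.33 Ω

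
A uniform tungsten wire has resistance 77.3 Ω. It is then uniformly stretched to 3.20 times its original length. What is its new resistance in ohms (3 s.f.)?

792 Ω

Volume constant ⇒ A' = A/k with k = 3.2. R' = ρ(kL)/(A/k) = k²R.
R' = 10.24 × 77.3 = 792 Ω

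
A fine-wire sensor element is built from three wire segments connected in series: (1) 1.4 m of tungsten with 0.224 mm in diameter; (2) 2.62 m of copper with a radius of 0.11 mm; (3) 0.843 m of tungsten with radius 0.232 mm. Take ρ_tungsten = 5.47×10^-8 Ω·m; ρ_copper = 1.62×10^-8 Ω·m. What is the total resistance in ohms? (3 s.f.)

3.33 Ω

Seg 1: A = π(d/2)² = π(1.1200e-04 m)² = 3.941e-08 m²
R_1 = (5.47×10^-8)(1.4)/(3.941e-08) = 1.943 Ω
Seg 2: A = πr² = π(1.1000e-04 m)² = 3.801e-08 m²
R_2 = (1.62×10^-8)(2.62)/(3.801e-08) = 1.117 Ω
Seg 3: A = πr² = π(2.3200e-04 m)² = 1.691e-07 m²
R_3 = (5.47×10^-8)(0.843)/(1.691e-07) = 0.2727 Ω
R_total = R_1 + R_2 + R_3 = 3.33 Ω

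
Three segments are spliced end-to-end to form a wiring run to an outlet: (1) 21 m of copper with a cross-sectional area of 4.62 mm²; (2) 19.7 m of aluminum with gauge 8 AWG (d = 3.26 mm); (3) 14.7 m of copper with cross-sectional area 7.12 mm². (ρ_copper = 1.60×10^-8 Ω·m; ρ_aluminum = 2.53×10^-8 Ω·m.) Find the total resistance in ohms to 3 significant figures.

Seg 1: A = 4.62 mm² = 4.620e-06 m²
R_1 = (1.60×10^-8)(21)/(4.620e-06) = 0.07273 Ω
Seg 2: A = π(3.26/2 mm)² = π(1.6300e-03 m)² = 8.347e-06 m²
R_2 = (2.53×10^-8)(19.7)/(8.347e-06) = 0.05971 Ω
Seg 3: A = 7.12 mm² = 7.120e-06 m²
R_3 = (1.60×10^-8)(14.7)/(7.120e-06) = 0.03303 Ω
R_total = R_1 + R_2 + R_3 = 0.165 Ω

0.165 Ω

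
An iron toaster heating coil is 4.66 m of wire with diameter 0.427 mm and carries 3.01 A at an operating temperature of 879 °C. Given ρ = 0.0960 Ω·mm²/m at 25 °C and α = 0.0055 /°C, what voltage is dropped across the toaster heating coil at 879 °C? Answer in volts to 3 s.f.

53.6 V

ρ = 0.0960 Ω·mm²/m = 9.60×10^-8 Ω·m
A = π(d/2)² = π(2.1350e-04 m)² = 1.432e-07 m²
R₍25₎ = ρL/A = (9.60×10^-8)(4.66)/(1.432e-07) = 3.124 Ω
R₍879₎ = R₍25₎(1 + αΔT) = 3.124 × (1 + 0.0055×854) = 17.8 Ω
V = IR = 3.01 × 17.8 = 53.6 V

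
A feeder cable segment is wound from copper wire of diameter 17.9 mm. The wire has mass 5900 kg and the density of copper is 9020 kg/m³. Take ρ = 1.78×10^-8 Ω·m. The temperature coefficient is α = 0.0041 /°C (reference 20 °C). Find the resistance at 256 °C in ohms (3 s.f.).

A = π(d/2)² = π(8.9500e-03 m)² = 2.5165e-04 m²
L = m/(density·A) = 5900/(9020×2.5165e-04) = 2599 m
R = ρL/A = (1.78×10^-8)(2599)/(2.5165e-04) = 0.1839 Ω
R(256 °C) = 0.1839 × (1 + 0.0041×236) = 0.362 Ω

0.362 Ω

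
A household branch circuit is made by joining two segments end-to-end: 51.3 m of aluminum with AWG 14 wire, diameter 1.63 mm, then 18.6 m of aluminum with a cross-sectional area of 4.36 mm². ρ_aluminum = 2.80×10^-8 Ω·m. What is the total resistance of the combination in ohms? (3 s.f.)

0.808 Ω

Segment 1: A = π(1.63/2 mm)² = π(8.1500e-04 m)² = 2.087e-06 m²
R₁ = ρL/A = (2.80×10^-8)(51.3)/(2.087e-06) = 0.6884 Ω
Segment 2: A = 4.36 mm² = 4.360e-06 m²
R₂ = (2.80×10^-8)(18.6)/(4.360e-06) = 0.1194 Ω
R = R₁ + R₂ = 0.808 Ω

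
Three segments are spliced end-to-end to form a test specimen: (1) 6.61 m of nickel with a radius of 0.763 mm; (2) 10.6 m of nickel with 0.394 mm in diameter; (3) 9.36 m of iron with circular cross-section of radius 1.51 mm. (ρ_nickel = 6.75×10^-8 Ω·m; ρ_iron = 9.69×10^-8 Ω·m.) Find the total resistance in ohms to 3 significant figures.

Seg 1: A = πr² = π(7.6300e-04 m)² = 1.829e-06 m²
R_1 = (6.75×10^-8)(6.61)/(1.829e-06) = 0.244 Ω
Seg 2: A = π(d/2)² = π(1.9700e-04 m)² = 1.219e-07 m²
R_2 = (6.75×10^-8)(10.6)/(1.219e-07) = 5.869 Ω
Seg 3: A = πr² = π(1.5100e-03 m)² = 7.163e-06 m²
R_3 = (9.69×10^-8)(9.36)/(7.163e-06) = 0.1266 Ω
R_total = R_1 + R_2 + R_3 = 6.24 Ω

6.24 Ω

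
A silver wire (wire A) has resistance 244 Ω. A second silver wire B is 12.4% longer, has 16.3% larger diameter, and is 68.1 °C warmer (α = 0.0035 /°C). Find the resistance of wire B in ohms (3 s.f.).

R ∝ ρL/d² with ρ ∝ (1+αΔT), so R_B/R_A = (1 + 12.4/100) × (1 + 16.3/100)⁻² × (1 + 0.0035×68.1)
= 1.124 × 0.7393 × 1.238 = 1.029
R_B = 1.029 × 244 = 251 Ω

251 Ω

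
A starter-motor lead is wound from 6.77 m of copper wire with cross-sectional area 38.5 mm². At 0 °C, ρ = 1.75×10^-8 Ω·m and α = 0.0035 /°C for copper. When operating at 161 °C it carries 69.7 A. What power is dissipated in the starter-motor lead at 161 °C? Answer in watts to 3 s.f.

A = 38.5 mm² = 3.850e-05 m²
R₍0₎ = ρL/A = (1.75×10^-8)(6.77)/(3.850e-05) = 0.003077 Ω
R₍161₎ = R₍0₎(1 + αΔT) = 0.003077 × (1 + 0.0035×161) = 0.004811 Ω
P = I²R = (69.7)² × 0.004811 = 23.4 W

23.4 W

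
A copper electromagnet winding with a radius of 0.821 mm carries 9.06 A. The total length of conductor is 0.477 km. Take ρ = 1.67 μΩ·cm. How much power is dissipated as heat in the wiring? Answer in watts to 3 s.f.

309 W

ρ = 1.67 μΩ·cm = 1.67×10^-8 Ω·m
A = πr² = π(8.2100e-04 m)² = 2.118e-06 m²
R = ρL/A = (1.67×10^-8)(477)/(2.118e-06) = 3.762 Ω
P = I²R = (9.06)² × 3.762 = 309 W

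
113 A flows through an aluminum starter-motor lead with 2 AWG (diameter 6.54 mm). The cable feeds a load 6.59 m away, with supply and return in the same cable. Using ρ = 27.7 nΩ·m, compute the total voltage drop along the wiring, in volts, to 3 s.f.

1.23 V

ρ = 27.7 nΩ·m = 2.77×10^-8 Ω·m
A = π(6.54/2 mm)² = π(3.2700e-03 m)² = 3.359e-05 m²
Total conductor length (both ways) L = 2 × 6.59 = 13.18 m
R = ρL/A = (2.77×10^-8)(13.18)/(3.359e-05) = 0.01087 Ω
V = IR = 113 × 0.01087 = 1.23 V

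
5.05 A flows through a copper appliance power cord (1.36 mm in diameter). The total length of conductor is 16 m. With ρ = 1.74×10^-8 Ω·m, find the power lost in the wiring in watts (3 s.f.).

A = π(d/2)² = π(6.8000e-04 m)² = 1.453e-06 m²
R = ρL/A = (1.74×10^-8)(16)/(1.453e-06) = 0.1916 Ω
P = I²R = (5.05)² × 0.1916 = 4.89 W

4.89 W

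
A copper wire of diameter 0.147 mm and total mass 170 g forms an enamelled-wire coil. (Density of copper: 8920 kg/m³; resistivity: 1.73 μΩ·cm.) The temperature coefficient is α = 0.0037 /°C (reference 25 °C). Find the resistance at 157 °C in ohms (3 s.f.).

1700 Ω

ρ = 1.73 μΩ·cm = 1.73×10^-8 Ω·m
A = π(d/2)² = π(7.3500e-05 m)² = 1.6972e-08 m²
L = m/(density·A) = 0.17/(8920×1.6972e-08) = 1123 m
R = ρL/A = (1.73×10^-8)(1123)/(1.6972e-08) = 1145 Ω
R(157 °C) = 1145 × (1 + 0.0037×132) = 1700 Ω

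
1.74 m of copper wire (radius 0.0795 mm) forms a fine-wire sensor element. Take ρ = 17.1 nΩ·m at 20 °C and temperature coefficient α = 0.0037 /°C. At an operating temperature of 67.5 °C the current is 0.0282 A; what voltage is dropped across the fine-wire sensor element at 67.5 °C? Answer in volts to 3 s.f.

ρ = 17.1 nΩ·m = 1.71×10^-8 Ω·m
A = πr² = π(7.9500e-05 m)² = 1.986e-08 m²
R₍20₎ = ρL/A = (1.71×10^-8)(1.74)/(1.986e-08) = 1.499 Ω
R₍67.5₎ = R₍20₎(1 + αΔT) = 1.499 × (1 + 0.0037×47.5) = 1.762 Ω
V = IR = 0.0282 × 1.762 = 0.0497 V

0.0497 V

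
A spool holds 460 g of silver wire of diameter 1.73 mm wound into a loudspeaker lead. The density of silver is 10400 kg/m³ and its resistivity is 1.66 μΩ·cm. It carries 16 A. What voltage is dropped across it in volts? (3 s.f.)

ρ = 1.66 μΩ·cm = 1.66×10^-8 Ω·m
A = π(d/2)² = π(8.6500e-04 m)² = 2.3506e-06 m²
L = m/(density·A) = 0.46/(10400×2.3506e-06) = 18.82 m
R = ρL/A = (1.66×10^-8)(18.82)/(2.3506e-06) = 0.1329 Ω
V = IR = 16 × 0.1329 = 2.13 V

2.13 V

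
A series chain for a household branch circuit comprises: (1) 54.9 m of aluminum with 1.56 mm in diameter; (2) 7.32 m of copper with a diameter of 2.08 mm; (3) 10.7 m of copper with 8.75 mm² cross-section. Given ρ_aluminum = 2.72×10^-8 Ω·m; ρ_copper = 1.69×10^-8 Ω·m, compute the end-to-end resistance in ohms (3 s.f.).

0.838 Ω

Seg 1: A = π(d/2)² = π(7.8000e-04 m)² = 1.911e-06 m²
R_1 = (2.72×10^-8)(54.9)/(1.911e-06) = 0.7813 Ω
Seg 2: A = π(d/2)² = π(1.0400e-03 m)² = 3.398e-06 m²
R_2 = (1.69×10^-8)(7.32)/(3.398e-06) = 0.03641 Ω
Seg 3: A = 8.75 mm² = 8.750e-06 m²
R_3 = (1.69×10^-8)(10.7)/(8.750e-06) = 0.02067 Ω
R_total = R_1 + R_2 + R_3 = 0.838 Ω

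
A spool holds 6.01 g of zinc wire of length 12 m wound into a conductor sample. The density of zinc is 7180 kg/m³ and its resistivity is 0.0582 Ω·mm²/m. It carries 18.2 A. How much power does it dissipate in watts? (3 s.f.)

ρ = 0.0582 Ω·mm²/m = 5.82×10^-8 Ω·m
A = m/(density·L) = 0.00601/(7180×12) = 6.9754e-08 m²
R = ρL/A = (5.82×10^-8)(12)/(6.9754e-08) = 10.01 Ω
P = I²R = (18.2)² × 10.01 = 3320 W

3320 W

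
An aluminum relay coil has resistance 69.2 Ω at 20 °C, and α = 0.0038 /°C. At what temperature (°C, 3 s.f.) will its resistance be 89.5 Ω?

97.2 °C

R = R₀(1 + α(T − T₀)) ⇒ T = T₀ + (R/R₀ − 1)/α
T = 20 + (89.5/69.2 − 1)/0.0038 = 20 + (0.2934)/0.0038 = 97.2 °C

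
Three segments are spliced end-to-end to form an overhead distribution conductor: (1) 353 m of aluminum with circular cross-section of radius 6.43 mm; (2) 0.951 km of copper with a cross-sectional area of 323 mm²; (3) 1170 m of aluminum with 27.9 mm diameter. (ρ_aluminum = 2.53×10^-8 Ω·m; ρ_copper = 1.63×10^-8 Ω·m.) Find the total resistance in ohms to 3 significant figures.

Seg 1: A = πr² = π(6.4300e-03 m)² = 1.299e-04 m²
R_1 = (2.53×10^-8)(353)/(1.299e-04) = 0.06876 Ω
Seg 2: A = 323 mm² = 3.230e-04 m²
R_2 = (1.63×10^-8)(951)/(3.230e-04) = 0.04799 Ω
Seg 3: A = π(d/2)² = π(1.3950e-02 m)² = 6.114e-04 m²
R_3 = (2.53×10^-8)(1170)/(6.114e-04) = 0.04842 Ω
R_total = R_1 + R_2 + R_3 = 0.165 Ω

0.165 Ω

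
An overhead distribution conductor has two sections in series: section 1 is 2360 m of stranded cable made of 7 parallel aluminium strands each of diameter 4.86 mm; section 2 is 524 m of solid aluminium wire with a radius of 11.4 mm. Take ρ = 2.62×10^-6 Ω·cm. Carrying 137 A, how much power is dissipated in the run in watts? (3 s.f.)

ρ = 2.62×10^-6 Ω·cm = 2.62×10^-8 Ω·m
Section 1: A_strand = π(2.4300e-03)² = 1.855e-05 m²; R₁ = ρL/(N·A_s) = (2.62×10^-8)(2360)/(7×1.855e-05) = 0.4762 Ω
Section 2: A = πr² = π(1.1400e-02 m)² = 4.083e-04 m²
R₂ = (2.62×10^-8)(524)/(4.083e-04) = 0.03363 Ω
R = R₁ + R₂ = 0.5098 Ω
P = I²R = (137)² × 0.5098 = 9570 W

9570 W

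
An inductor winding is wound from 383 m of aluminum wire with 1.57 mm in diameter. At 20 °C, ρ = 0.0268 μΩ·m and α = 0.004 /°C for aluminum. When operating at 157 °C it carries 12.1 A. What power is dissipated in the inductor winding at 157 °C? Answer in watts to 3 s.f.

1200 W

ρ = 0.0268 μΩ·m = 2.68×10^-8 Ω·m
A = π(d/2)² = π(7.8500e-04 m)² = 1.936e-06 m²
R₍20₎ = ρL/A = (2.68×10^-8)(383)/(1.936e-06) = 5.302 Ω
R₍157₎ = R₍20₎(1 + αΔT) = 5.302 × (1 + 0.004×137) = 8.208 Ω
P = I²R = (12.1)² × 8.208 = 1200 W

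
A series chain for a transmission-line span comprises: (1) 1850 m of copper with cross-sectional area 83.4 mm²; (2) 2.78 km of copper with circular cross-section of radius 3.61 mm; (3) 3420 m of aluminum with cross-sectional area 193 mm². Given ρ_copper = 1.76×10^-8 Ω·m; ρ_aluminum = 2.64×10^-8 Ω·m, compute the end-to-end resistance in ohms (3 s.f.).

Seg 1: A = 83.4 mm² = 8.340e-05 m²
R_1 = (1.76×10^-8)(1850)/(8.340e-05) = 0.3904 Ω
Seg 2: A = πr² = π(3.6100e-03 m)² = 4.094e-05 m²
R_2 = (1.76×10^-8)(2780)/(4.094e-05) = 1.195 Ω
Seg 3: A = 193 mm² = 1.930e-04 m²
R_3 = (2.64×10^-8)(3420)/(1.930e-04) = 0.4678 Ω
R_total = R_1 + R_2 + R_3 = 2.05 Ω

2.05 Ω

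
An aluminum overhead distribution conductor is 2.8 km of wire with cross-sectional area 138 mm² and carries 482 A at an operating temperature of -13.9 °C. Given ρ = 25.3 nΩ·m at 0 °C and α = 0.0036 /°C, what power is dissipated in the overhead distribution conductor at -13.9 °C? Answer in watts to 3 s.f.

1.13×10^5 W

ρ = 25.3 nΩ·m = 2.53×10^-8 Ω·m
A = 138 mm² = 1.380e-04 m²
R₍0₎ = ρL/A = (2.53×10^-8)(2800)/(1.380e-04) = 0.5133 Ω
R₍-13.9₎ = R₍0₎(1 + αΔT) = 0.5133 × (1 + 0.0036×-13.9) = 0.4876 Ω
P = I²R = (482)² × 0.4876 = 1.13×10^5 W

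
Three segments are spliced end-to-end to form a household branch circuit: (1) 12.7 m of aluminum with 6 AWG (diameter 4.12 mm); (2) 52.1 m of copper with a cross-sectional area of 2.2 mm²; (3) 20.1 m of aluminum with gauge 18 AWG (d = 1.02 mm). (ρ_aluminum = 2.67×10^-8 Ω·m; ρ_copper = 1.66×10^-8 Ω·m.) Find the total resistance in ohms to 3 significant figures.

Seg 1: A = π(4.12/2 mm)² = π(2.0600e-03 m)² = 1.333e-05 m²
R_1 = (2.67×10^-8)(12.7)/(1.333e-05) = 0.02543 Ω
Seg 2: A = 2.2 mm² = 2.200e-06 m²
R_2 = (1.66×10^-8)(52.1)/(2.200e-06) = 0.3931 Ω
Seg 3: A = π(1.02/2 mm)² = π(5.1000e-04 m)² = 8.171e-07 m²
R_3 = (2.67×10^-8)(20.1)/(8.171e-07) = 0.6568 Ω
R_total = R_1 + R_2 + R_3 = 1.08 Ω

1.08 Ω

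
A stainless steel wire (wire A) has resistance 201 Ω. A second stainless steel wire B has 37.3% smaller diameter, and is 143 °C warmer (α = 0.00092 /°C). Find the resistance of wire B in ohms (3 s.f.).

579 Ω

R ∝ ρL/d² with ρ ∝ (1+αΔT), so R_B/R_A = (1 − 37.3/100)⁻² × (1 + 0.00092×143)
= 2.544 × 1.132 = 2.878
R_B = 2.878 × 201 = 579 Ω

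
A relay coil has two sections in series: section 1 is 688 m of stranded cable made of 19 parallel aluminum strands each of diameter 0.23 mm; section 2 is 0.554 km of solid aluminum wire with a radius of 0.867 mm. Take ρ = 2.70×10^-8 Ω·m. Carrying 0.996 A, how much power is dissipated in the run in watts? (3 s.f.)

Section 1: A_strand = π(1.1500e-04)² = 4.155e-08 m²; R₁ = ρL/(N·A_s) = (2.70×10^-8)(688)/(19×4.155e-08) = 23.53 Ω
Section 2: A = πr² = π(8.6700e-04 m)² = 2.362e-06 m²
R₂ = (2.70×10^-8)(554)/(2.362e-06) = 6.334 Ω
R = R₁ + R₂ = 29.87 Ω
P = I²R = (0.996)² × 29.87 = 29.6 W

29.6 W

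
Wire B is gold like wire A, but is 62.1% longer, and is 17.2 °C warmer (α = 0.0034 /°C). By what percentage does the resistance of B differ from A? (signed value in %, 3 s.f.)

R ∝ ρL/d² with ρ ∝ (1+αΔT), so R_B/R_A = (1 + 62.1/100) × (1 + 0.0034×17.2)
= 1.621 × 1.058 = 1.716
(R_B − R_A)/R_A = 1.716 − 1 = 71.6%

71.6%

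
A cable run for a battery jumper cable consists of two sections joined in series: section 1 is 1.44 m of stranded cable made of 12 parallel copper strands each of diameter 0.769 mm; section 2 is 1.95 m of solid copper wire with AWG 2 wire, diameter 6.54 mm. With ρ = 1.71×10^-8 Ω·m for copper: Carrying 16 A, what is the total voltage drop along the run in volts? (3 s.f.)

Section 1: A_strand = π(3.8450e-04)² = 4.645e-07 m²; R₁ = ρL/(N·A_s) = (1.71×10^-8)(1.44)/(12×4.645e-07) = 0.004418 Ω
Section 2: A = π(6.54/2 mm)² = π(3.2700e-03 m)² = 3.359e-05 m²
R₂ = (1.71×10^-8)(1.95)/(3.359e-05) = 9.926×10^-4 Ω
R = R₁ + R₂ = 0.005411 Ω
V = IR = 16 × 0.005411 = 0.0866 V

0.0866 V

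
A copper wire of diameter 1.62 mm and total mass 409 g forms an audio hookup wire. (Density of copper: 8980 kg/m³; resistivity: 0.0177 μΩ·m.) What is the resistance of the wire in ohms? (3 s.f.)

ρ = 0.0177 μΩ·m = 1.77×10^-8 Ω·m
A = π(d/2)² = π(8.1000e-04 m)² = 2.0612e-06 m²
L = m/(density·A) = 0.409/(8980×2.0612e-06) = 22.1 m
R = ρL/A = (1.77×10^-8)(22.1)/(2.0612e-06) = 0.190 Ω

0.190 Ω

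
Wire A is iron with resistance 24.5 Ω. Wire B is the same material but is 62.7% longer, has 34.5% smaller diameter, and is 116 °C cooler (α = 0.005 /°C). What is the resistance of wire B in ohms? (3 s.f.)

39.0 Ω

R ∝ ρL/d² with ρ ∝ (1+αΔT), so R_B/R_A = (1 + 62.7/100) × (1 − 34.5/100)⁻² × (1 − 0.005×116)
= 1.627 × 2.331 × 0.42 = 1.593
R_B = 1.593 × 24.5 = 39.0 Ω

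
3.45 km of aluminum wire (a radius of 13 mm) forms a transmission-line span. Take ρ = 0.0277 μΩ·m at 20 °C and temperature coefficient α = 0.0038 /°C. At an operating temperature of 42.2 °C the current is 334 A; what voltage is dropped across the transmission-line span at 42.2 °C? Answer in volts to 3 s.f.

65.2 V

ρ = 0.0277 μΩ·m = 2.77×10^-8 Ω·m
A = πr² = π(1.3000e-02 m)² = 5.309e-04 m²
R₍20₎ = ρL/A = (2.77×10^-8)(3450)/(5.309e-04) = 0.18 Ω
R₍42.2₎ = R₍20₎(1 + αΔT) = 0.18 × (1 + 0.0038×22.2) = 0.1952 Ω
V = IR = 334 × 0.1952 = 65.2 V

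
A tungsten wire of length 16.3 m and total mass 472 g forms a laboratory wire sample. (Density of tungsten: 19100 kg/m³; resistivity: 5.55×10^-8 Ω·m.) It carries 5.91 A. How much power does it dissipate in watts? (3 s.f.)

20.8 W

A = m/(density·L) = 0.472/(19100×16.3) = 1.5161e-06 m²
R = ρL/A = (5.55×10^-8)(16.3)/(1.5161e-06) = 0.5967 Ω
P = I²R = (5.91)² × 0.5967 = 20.8 W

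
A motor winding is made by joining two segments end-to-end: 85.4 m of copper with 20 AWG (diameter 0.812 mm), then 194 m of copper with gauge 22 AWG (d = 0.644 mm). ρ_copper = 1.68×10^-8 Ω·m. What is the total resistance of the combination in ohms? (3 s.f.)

12.8 Ω

Segment 1: A = π(0.812/2 mm)² = π(4.0600e-04 m)² = 5.178e-07 m²
R₁ = ρL/A = (1.68×10^-8)(85.4)/(5.178e-07) = 2.771 Ω
Segment 2: A = π(0.644/2 mm)² = π(3.2200e-04 m)² = 3.257e-07 m²
R₂ = (1.68×10^-8)(194)/(3.257e-07) = 10.01 Ω
R = R₁ + R₂ = 12.8 Ω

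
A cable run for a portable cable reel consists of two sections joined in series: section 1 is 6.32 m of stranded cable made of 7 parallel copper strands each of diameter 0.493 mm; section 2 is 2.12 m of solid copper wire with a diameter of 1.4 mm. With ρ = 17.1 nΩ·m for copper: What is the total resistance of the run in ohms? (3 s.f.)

0.104 Ω

ρ = 17.1 nΩ·m = 1.71×10^-8 Ω·m
Section 1: A_strand = π(2.4650e-04)² = 1.909e-07 m²; R₁ = ρL/(N·A_s) = (1.71×10^-8)(6.32)/(7×1.909e-07) = 0.08088 Ω
Section 2: A = π(d/2)² = π(7.0000e-04 m)² = 1.539e-06 m²
R₂ = (1.71×10^-8)(2.12)/(1.539e-06) = 0.02355 Ω
R = R₁ + R₂ = 0.104 Ω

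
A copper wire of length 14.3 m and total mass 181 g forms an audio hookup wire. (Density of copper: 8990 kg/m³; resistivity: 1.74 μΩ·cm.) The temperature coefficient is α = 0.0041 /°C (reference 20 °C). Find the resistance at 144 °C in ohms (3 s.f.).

0.267 Ω

ρ = 1.74 μΩ·cm = 1.74×10^-8 Ω·m
A = m/(density·L) = 0.181/(8990×14.3) = 1.4079e-06 m²
R = ρL/A = (1.74×10^-8)(14.3)/(1.4079e-06) = 0.1767 Ω
R(144 °C) = 0.1767 × (1 + 0.0041×124) = 0.267 Ω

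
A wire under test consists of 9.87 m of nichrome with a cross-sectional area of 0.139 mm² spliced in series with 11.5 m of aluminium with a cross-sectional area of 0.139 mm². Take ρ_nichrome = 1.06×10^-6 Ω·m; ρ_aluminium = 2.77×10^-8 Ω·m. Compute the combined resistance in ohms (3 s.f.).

77.6 Ω

Segment 1: A = 0.139 mm² = 1.390e-07 m²
R₁ = ρL/A = (1.06×10^-6)(9.87)/(1.390e-07) = 75.27 Ω
R₂ = (2.77×10^-8)(11.5)/(1.390e-07) = 2.292 Ω
R = R₁ + R₂ = 77.6 Ω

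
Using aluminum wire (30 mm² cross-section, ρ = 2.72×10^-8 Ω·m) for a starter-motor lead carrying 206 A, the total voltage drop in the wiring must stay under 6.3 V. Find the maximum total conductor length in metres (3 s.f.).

33.7 m

A = 30 mm² = 3.000e-05 m²
L_max = V_max·A/(1·ρI) = (6.3)(3.000e-05)/(2.72×10^-8×206) = 33.7 m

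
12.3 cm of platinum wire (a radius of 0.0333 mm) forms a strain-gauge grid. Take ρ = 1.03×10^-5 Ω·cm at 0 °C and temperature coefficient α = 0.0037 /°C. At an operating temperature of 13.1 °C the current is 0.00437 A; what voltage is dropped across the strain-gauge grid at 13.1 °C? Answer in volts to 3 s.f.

0.0167 V

ρ = 1.03×10^-5 Ω·cm = 1.03×10^-7 Ω·m
A = πr² = π(3.3300e-05 m)² = 3.484e-09 m²
R₍0₎ = ρL/A = (1.03×10^-7)(0.123)/(3.484e-09) = 3.637 Ω
R₍13.1₎ = R₍0₎(1 + αΔT) = 3.637 × (1 + 0.0037×13.1) = 3.813 Ω
V = IR = 0.00437 × 3.813 = 0.0167 V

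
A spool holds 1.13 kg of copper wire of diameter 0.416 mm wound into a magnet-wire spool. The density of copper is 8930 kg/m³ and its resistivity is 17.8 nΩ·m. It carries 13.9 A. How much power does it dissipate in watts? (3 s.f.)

23600 W

ρ = 17.8 nΩ·m = 1.78×10^-8 Ω·m
A = π(d/2)² = π(2.0800e-04 m)² = 1.3592e-07 m²
L = m/(density·A) = 1.13/(8930×1.3592e-07) = 931 m
R = ρL/A = (1.78×10^-8)(931)/(1.3592e-07) = 121.9 Ω
P = I²R = (13.9)² × 121.9 = 23600 W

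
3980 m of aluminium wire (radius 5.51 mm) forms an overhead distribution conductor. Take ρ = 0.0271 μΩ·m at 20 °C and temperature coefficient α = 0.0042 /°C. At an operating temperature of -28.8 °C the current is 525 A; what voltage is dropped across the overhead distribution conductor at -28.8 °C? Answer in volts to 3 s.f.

472 V

ρ = 0.0271 μΩ·m = 2.71×10^-8 Ω·m
A = πr² = π(5.5100e-03 m)² = 9.538e-05 m²
R₍20₎ = ρL/A = (2.71×10^-8)(3980)/(9.538e-05) = 1.131 Ω
R₍-28.8₎ = R₍20₎(1 + αΔT) = 1.131 × (1 + 0.0042×-48.8) = 0.8991 Ω
V = IR = 525 × 0.8991 = 472 V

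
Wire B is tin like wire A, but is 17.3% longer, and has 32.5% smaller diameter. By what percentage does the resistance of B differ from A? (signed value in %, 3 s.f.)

157%

R ∝ L/d², so R_B/R_A = (1 + 17.3/100) × (1 − 32.5/100)⁻²
= 1.173 × 2.195 = 2.575
(R_B − R_A)/R_A = 2.575 − 1 = 157%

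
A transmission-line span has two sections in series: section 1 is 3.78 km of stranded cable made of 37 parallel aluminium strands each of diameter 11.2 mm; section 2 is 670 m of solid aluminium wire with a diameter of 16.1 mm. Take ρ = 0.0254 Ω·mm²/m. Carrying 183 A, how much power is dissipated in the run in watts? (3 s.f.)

ρ = 0.0254 Ω·mm²/m = 2.54×10^-8 Ω·m
Section 1: A_strand = π(5.6000e-03)² = 9.852e-05 m²; R₁ = ρL/(N·A_s) = (2.54×10^-8)(3780)/(37×9.852e-05) = 0.02634 Ω
Section 2: A = π(d/2)² = π(8.0500e-03 m)² = 2.036e-04 m²
R₂ = (2.54×10^-8)(670)/(2.036e-04) = 0.08359 Ω
R = R₁ + R₂ = 0.1099 Ω
P = I²R = (183)² × 0.1099 = 3680 W

3680 W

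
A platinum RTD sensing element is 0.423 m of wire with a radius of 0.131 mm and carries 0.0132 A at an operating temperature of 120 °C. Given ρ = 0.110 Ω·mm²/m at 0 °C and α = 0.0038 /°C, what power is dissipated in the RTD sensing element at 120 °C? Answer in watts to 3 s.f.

ρ = 0.110 Ω·mm²/m = 1.10×10^-7 Ω·m
A = πr² = π(1.3100e-04 m)² = 5.391e-08 m²
R₍0₎ = ρL/A = (1.10×10^-7)(0.423)/(5.391e-08) = 0.8631 Ω
R₍120₎ = R₍0₎(1 + αΔT) = 0.8631 × (1 + 0.0038×120) = 1.257 Ω
P = I²R = (0.0132)² × 1.257 = 2.19×10^-4 W

2.19×10^-4 W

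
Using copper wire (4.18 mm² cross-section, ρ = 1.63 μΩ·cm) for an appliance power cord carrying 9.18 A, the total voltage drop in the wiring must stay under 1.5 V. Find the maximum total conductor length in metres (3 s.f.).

ρ = 1.63 μΩ·cm = 1.63×10^-8 Ω·m
A = 4.18 mm² = 4.180e-06 m²
L_max = V_max·A/(1·ρI) = (1.5)(4.180e-06)/(1.63×10^-8×9.18) = 41.9 m

41.9 m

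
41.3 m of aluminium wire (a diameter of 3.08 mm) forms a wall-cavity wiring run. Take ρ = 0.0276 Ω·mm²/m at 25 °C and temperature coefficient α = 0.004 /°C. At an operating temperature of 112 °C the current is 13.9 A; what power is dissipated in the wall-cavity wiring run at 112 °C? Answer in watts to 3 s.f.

ρ = 0.0276 Ω·mm²/m = 2.76×10^-8 Ω·m
A = π(d/2)² = π(1.5400e-03 m)² = 7.451e-06 m²
R₍25₎ = ρL/A = (2.76×10^-8)(41.3)/(7.451e-06) = 0.153 Ω
R₍112₎ = R₍25₎(1 + αΔT) = 0.153 × (1 + 0.004×87) = 0.2062 Ω
P = I²R = (13.9)² × 0.2062 = 39.8 W

39.8 W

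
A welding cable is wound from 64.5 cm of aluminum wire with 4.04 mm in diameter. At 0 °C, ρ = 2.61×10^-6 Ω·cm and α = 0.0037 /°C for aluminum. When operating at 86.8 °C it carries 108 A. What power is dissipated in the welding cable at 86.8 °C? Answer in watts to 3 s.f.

ρ = 2.61×10^-6 Ω·cm = 2.61×10^-8 Ω·m
A = π(d/2)² = π(2.0200e-03 m)² = 1.282e-05 m²
R₍0₎ = ρL/A = (2.61×10^-8)(0.645)/(1.282e-05) = 0.001313 Ω
R₍86.8₎ = R₍0₎(1 + αΔT) = 0.001313 × (1 + 0.0037×86.8) = 0.001735 Ω
P = I²R = (108)² × 0.001735 = 20.2 W

20.2 W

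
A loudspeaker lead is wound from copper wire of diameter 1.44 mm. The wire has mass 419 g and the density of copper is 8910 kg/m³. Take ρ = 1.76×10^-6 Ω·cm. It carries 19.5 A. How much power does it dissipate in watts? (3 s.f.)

119 W

ρ = 1.76×10^-6 Ω·cm = 1.76×10^-8 Ω·m
A = π(d/2)² = π(7.2000e-04 m)² = 1.6286e-06 m²
L = m/(density·A) = 0.419/(8910×1.6286e-06) = 28.87 m
R = ρL/A = (1.76×10^-8)(28.87)/(1.6286e-06) = 0.312 Ω
P = I²R = (19.5)² × 0.312 = 119 W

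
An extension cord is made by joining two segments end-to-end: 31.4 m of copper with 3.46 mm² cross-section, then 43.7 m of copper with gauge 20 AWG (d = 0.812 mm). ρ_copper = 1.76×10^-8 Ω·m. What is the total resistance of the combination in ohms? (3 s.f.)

1.64 Ω

Segment 1: A = 3.46 mm² = 3.460e-06 m²
R₁ = ρL/A = (1.76×10^-8)(31.4)/(3.460e-06) = 0.1597 Ω
Segment 2: A = π(0.812/2 mm)² = π(4.0600e-04 m)² = 5.178e-07 m²
R₂ = (1.76×10^-8)(43.7)/(5.178e-07) = 1.485 Ω
R = R₁ + R₂ = 1.64 Ω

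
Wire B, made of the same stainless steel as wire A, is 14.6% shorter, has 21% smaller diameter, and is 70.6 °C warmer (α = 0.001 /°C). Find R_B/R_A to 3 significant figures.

R ∝ ρL/d² with ρ ∝ (1+αΔT), so R_B/R_A = (1 − 14.6/100) × (1 − 21/100)⁻² × (1 + 0.001×70.6)
= 0.854 × 1.602 × 1.071 = 1.46

1.46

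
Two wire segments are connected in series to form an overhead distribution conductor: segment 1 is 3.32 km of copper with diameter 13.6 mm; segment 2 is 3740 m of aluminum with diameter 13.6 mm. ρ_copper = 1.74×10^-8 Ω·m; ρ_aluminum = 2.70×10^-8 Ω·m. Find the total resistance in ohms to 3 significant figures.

Segment 1: A = π(d/2)² = π(6.8000e-03 m)² = 1.453e-04 m²
R₁ = ρL/A = (1.74×10^-8)(3320)/(1.453e-04) = 0.3977 Ω
R₂ = (2.70×10^-8)(3740)/(1.453e-04) = 0.6951 Ω
R = R₁ + R₂ = 1.09 Ω

1.09 Ω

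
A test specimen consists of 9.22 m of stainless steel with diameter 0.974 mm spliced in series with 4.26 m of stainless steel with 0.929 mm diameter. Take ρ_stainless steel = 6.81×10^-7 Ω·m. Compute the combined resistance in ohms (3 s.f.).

12.7 Ω

Segment 1: A = π(d/2)² = π(4.8700e-04 m)² = 7.451e-07 m²
R₁ = ρL/A = (6.81×10^-7)(9.22)/(7.451e-07) = 8.427 Ω
Segment 2: A = π(d/2)² = π(4.6450e-04 m)² = 6.778e-07 m²
R₂ = (6.81×10^-7)(4.26)/(6.778e-07) = 4.28 Ω
R = R₁ + R₂ = 12.7 Ω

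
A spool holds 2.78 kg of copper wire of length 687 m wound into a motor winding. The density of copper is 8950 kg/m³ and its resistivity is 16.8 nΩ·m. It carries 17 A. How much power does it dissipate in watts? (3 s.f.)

ρ = 16.8 nΩ·m = 1.68×10^-8 Ω·m
A = m/(density·L) = 2.78/(8950×687) = 4.5213e-07 m²
R = ρL/A = (1.68×10^-8)(687)/(4.5213e-07) = 25.53 Ω
P = I²R = (17)² × 25.53 = 7380 W

7380 W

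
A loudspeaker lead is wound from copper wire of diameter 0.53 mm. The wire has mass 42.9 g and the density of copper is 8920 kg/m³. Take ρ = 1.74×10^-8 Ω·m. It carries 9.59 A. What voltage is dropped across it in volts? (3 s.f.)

A = π(d/2)² = π(2.6500e-04 m)² = 2.2062e-07 m²
L = m/(density·A) = 0.0429/(8920×2.2062e-07) = 21.8 m
R = ρL/A = (1.74×10^-8)(21.8)/(2.2062e-07) = 1.719 Ω
V = IR = 9.59 × 1.719 = 16.5 V

16.5 V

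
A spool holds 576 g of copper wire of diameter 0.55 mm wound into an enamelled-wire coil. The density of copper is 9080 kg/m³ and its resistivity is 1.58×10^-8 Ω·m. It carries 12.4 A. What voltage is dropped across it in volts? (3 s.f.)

220 V

A = π(d/2)² = π(2.7500e-04 m)² = 2.3758e-07 m²
L = m/(density·A) = 0.576/(9080×2.3758e-07) = 267 m
R = ρL/A = (1.58×10^-8)(267)/(2.3758e-07) = 17.76 Ω
V = IR = 12.4 × 17.76 = 220 V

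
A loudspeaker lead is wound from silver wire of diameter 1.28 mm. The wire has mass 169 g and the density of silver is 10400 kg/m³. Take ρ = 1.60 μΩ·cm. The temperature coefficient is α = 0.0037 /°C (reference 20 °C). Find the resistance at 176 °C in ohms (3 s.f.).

ρ = 1.60 μΩ·cm = 1.60×10^-8 Ω·m
A = π(d/2)² = π(6.4000e-04 m)² = 1.2868e-06 m²
L = m/(density·A) = 0.169/(10400×1.2868e-06) = 12.63 m
R = ρL/A = (1.60×10^-8)(12.63)/(1.2868e-06) = 0.157 Ω
R(176 °C) = 0.157 × (1 + 0.0037×156) = 0.248 Ω

0.248 Ω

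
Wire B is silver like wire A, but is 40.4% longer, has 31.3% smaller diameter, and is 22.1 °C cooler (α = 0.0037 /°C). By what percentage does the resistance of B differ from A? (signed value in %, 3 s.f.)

R ∝ ρL/d² with ρ ∝ (1+αΔT), so R_B/R_A = (1 + 40.4/100) × (1 − 31.3/100)⁻² × (1 − 0.0037×22.1)
= 1.404 × 2.119 × 0.9182 = 2.732
(R_B − R_A)/R_A = 2.732 − 1 = 173%

173%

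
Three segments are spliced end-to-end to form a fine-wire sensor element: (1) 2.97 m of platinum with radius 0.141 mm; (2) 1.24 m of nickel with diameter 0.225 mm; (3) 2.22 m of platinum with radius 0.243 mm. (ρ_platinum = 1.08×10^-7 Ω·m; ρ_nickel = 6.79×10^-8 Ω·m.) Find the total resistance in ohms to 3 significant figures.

Seg 1: A = πr² = π(1.4100e-04 m)² = 6.246e-08 m²
R_1 = (1.08×10^-7)(2.97)/(6.246e-08) = 5.136 Ω
Seg 2: A = π(d/2)² = π(1.1250e-04 m)² = 3.976e-08 m²
R_2 = (6.79×10^-8)(1.24)/(3.976e-08) = 2.118 Ω
Seg 3: A = πr² = π(2.4300e-04 m)² = 1.855e-07 m²
R_3 = (1.08×10^-7)(2.22)/(1.855e-07) = 1.292 Ω
R_total = R_1 + R_2 + R_3 = 8.55 Ω

8.55 Ω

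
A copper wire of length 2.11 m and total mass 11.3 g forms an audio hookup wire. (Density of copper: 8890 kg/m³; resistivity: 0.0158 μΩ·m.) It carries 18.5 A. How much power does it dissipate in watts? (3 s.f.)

ρ = 0.0158 μΩ·m = 1.58×10^-8 Ω·m
A = m/(density·L) = 0.0113/(8890×2.11) = 6.0241e-07 m²
R = ρL/A = (1.58×10^-8)(2.11)/(6.0241e-07) = 0.05534 Ω
P = I²R = (18.5)² × 0.05534 = 18.9 W

18.9 W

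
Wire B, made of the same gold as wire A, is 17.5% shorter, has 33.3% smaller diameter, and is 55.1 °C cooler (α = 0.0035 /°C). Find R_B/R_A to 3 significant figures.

R ∝ ρL/d² with ρ ∝ (1+αΔT), so R_B/R_A = (1 − 17.5/100) × (1 − 33.3/100)⁻² × (1 − 0.0035×55.1)
= 0.825 × 2.248 × 0.8072 = 1.50

1.50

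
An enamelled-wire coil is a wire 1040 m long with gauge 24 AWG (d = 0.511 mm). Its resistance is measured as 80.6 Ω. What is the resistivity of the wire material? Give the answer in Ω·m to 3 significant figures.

A = π(0.511/2 mm)² = π(2.5550e-04 m)² = 2.051e-07 m²
ρ = RA/L = (80.6)(2.051e-07)/(1040) = 1.59×10^-8 Ω·m

1.59×10^-8 Ω·m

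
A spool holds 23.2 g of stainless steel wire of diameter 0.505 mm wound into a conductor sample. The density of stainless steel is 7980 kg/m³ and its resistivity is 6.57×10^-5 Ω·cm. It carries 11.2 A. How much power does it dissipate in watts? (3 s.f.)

5970 W

ρ = 6.57×10^-5 Ω·cm = 6.57×10^-7 Ω·m
A = π(d/2)² = π(2.5250e-04 m)² = 2.0030e-07 m²
L = m/(density·A) = 0.0232/(7980×2.0030e-07) = 14.51 m
R = ρL/A = (6.57×10^-7)(14.51)/(2.0030e-07) = 47.61 Ω
P = I²R = (11.2)² × 47.61 = 5970 W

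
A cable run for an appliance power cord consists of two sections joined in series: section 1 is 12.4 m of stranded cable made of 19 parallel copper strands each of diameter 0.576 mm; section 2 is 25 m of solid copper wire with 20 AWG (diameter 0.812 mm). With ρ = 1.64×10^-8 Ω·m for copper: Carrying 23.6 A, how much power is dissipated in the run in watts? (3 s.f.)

Section 1: A_strand = π(2.8800e-04)² = 2.606e-07 m²; R₁ = ρL/(N·A_s) = (1.64×10^-8)(12.4)/(19×2.606e-07) = 0.04107 Ω
Section 2: A = π(0.812/2 mm)² = π(4.0600e-04 m)² = 5.178e-07 m²
R₂ = (1.64×10^-8)(25)/(5.178e-07) = 0.7917 Ω
R = R₁ + R₂ = 0.8328 Ω
P = I²R = (23.6)² × 0.8328 = 464 W

464 W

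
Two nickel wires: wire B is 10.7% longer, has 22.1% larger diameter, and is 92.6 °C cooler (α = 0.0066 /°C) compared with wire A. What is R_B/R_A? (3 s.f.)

R ∝ ρL/d² with ρ ∝ (1+αΔT), so R_B/R_A = (1 + 10.7/100) × (1 + 22.1/100)⁻² × (1 − 0.0066×92.6)
= 1.107 × 0.6708 × 0.3888 = 0.289

0.289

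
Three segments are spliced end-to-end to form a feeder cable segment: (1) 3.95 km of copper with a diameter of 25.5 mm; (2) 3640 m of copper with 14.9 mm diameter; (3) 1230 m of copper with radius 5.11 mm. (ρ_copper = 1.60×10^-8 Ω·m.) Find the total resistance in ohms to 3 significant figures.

0.698 Ω

Seg 1: A = π(d/2)² = π(1.2750e-02 m)² = 5.107e-04 m²
R_1 = (1.60×10^-8)(3950)/(5.107e-04) = 0.1238 Ω
Seg 2: A = π(d/2)² = π(7.4500e-03 m)² = 1.744e-04 m²
R_2 = (1.60×10^-8)(3640)/(1.744e-04) = 0.334 Ω
Seg 3: A = πr² = π(5.1100e-03 m)² = 8.203e-05 m²
R_3 = (1.60×10^-8)(1230)/(8.203e-05) = 0.2399 Ω
R_total = R_1 + R_2 + R_3 = 0.698 Ω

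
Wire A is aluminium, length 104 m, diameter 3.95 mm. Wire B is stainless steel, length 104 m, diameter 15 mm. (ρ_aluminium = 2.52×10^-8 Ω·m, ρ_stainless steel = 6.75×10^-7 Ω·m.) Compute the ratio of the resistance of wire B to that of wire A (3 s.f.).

1.86

R ∝ ρL/d², so R_B/R_A = (ρ_B/ρ_A) × (d_A/d_B)²
= (6.75×10^-7/2.52×10^-8) × (3.95/15)² = 1.86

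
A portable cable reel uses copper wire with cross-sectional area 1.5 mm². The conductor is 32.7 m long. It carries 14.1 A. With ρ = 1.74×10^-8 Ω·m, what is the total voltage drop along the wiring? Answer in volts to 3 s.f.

A = 1.5 mm² = 1.500e-06 m²
R = ρL/A = (1.74×10^-8)(32.7)/(1.500e-06) = 0.3793 Ω
V = IR = 14.1 × 0.3793 = 5.35 V

5.35 V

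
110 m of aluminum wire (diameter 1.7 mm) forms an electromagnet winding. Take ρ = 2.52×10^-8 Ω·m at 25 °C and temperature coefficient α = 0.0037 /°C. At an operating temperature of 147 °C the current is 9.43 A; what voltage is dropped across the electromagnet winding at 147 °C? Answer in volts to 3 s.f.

16.7 V

A = π(d/2)² = π(8.5000e-04 m)² = 2.270e-06 m²
R₍25₎ = ρL/A = (2.52×10^-8)(110)/(2.270e-06) = 1.221 Ω
R₍147₎ = R₍25₎(1 + αΔT) = 1.221 × (1 + 0.0037×122) = 1.773 Ω
V = IR = 9.43 × 1.773 = 16.7 V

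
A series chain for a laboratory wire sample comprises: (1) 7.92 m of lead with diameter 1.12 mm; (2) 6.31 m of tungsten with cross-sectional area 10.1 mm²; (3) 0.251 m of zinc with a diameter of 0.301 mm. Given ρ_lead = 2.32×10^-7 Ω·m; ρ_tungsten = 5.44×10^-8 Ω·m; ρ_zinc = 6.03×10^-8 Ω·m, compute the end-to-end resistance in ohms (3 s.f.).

Seg 1: A = π(d/2)² = π(5.6000e-04 m)² = 9.852e-07 m²
R_1 = (2.32×10^-7)(7.92)/(9.852e-07) = 1.865 Ω
Seg 2: A = 10.1 mm² = 1.010e-05 m²
R_2 = (5.44×10^-8)(6.31)/(1.010e-05) = 0.03399 Ω
Seg 3: A = π(d/2)² = π(1.5050e-04 m)² = 7.116e-08 m²
R_3 = (6.03×10^-8)(0.251)/(7.116e-08) = 0.2127 Ω
R_total = R_1 + R_2 + R_3 = 2.11 Ω

2.11 Ω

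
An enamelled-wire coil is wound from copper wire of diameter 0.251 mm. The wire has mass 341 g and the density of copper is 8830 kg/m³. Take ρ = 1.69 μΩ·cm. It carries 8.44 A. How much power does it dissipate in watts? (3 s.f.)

ρ = 1.69 μΩ·cm = 1.69×10^-8 Ω·m
A = π(d/2)² = π(1.2550e-04 m)² = 4.9481e-08 m²
L = m/(density·A) = 0.341/(8830×4.9481e-08) = 780.5 m
R = ρL/A = (1.69×10^-8)(780.5)/(4.9481e-08) = 266.6 Ω
P = I²R = (8.44)² × 266.6 = 19000 W

19000 W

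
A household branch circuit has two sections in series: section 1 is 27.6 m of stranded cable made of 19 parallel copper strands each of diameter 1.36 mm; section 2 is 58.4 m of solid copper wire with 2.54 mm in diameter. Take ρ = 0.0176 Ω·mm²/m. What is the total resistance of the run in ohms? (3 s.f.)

ρ = 0.0176 Ω·mm²/m = 1.76×10^-8 Ω·m
Section 1: A_strand = π(6.8000e-04)² = 1.453e-06 m²; R₁ = ρL/(N·A_s) = (1.76×10^-8)(27.6)/(19×1.453e-06) = 0.0176 Ω
Section 2: A = π(d/2)² = π(1.2700e-03 m)² = 5.067e-06 m²
R₂ = (1.76×10^-8)(58.4)/(5.067e-06) = 0.2028 Ω
R = R₁ + R₂ = 0.220 Ω

0.220 Ω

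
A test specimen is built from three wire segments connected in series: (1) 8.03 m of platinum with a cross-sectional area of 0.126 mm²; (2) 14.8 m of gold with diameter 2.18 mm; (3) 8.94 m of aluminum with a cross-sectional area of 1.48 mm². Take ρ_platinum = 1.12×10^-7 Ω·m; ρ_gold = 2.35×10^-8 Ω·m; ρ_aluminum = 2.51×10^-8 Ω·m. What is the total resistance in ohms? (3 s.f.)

7.38 Ω

Seg 1: A = 0.126 mm² = 1.260e-07 m²
R_1 = (1.12×10^-7)(8.03)/(1.260e-07) = 7.138 Ω
Seg 2: A = π(d/2)² = π(1.0900e-03 m)² = 3.733e-06 m²
R_2 = (2.35×10^-8)(14.8)/(3.733e-06) = 0.09318 Ω
Seg 3: A = 1.48 mm² = 1.480e-06 m²
R_3 = (2.51×10^-8)(8.94)/(1.480e-06) = 0.1516 Ω
R_total = R_1 + R_2 + R_3 = 7.38 Ω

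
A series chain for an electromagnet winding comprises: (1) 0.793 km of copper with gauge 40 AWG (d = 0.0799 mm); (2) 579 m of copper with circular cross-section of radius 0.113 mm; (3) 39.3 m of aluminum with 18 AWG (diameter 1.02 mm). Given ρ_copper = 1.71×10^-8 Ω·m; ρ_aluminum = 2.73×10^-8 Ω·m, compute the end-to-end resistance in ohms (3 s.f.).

Seg 1: A = π(0.0799/2 mm)² = π(3.9950e-05 m)² = 5.014e-09 m²
R_1 = (1.71×10^-8)(793)/(5.014e-09) = 2704 Ω
Seg 2: A = πr² = π(1.1300e-04 m)² = 4.011e-08 m²
R_2 = (1.71×10^-8)(579)/(4.011e-08) = 246.8 Ω
Seg 3: A = π(1.02/2 mm)² = π(5.1000e-04 m)² = 8.171e-07 m²
R_3 = (2.73×10^-8)(39.3)/(8.171e-07) = 1.313 Ω
R_total = R_1 + R_2 + R_3 = 2950 Ω

2950 Ω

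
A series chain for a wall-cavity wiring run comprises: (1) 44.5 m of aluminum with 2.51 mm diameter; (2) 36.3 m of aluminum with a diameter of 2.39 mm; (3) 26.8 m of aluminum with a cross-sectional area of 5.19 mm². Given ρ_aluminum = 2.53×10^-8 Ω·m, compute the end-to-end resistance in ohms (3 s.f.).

Seg 1: A = π(d/2)² = π(1.2550e-03 m)² = 4.948e-06 m²
R_1 = (2.53×10^-8)(44.5)/(4.948e-06) = 0.2275 Ω
Seg 2: A = π(d/2)² = π(1.1950e-03 m)² = 4.486e-06 m²
R_2 = (2.53×10^-8)(36.3)/(4.486e-06) = 0.2047 Ω
Seg 3: A = 5.19 mm² = 5.190e-06 m²
R_3 = (2.53×10^-8)(26.8)/(5.190e-06) = 0.1306 Ω
R_total = R_1 + R_2 + R_3 = 0.563 Ω

0.563 Ω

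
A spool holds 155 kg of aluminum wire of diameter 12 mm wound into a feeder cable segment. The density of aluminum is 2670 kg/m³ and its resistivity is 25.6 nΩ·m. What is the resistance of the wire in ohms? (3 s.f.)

ρ = 25.6 nΩ·m = 2.56×10^-8 Ω·m
A = π(d/2)² = π(6.0000e-03 m)² = 1.1310e-04 m²
L = m/(density·A) = 155/(2670×1.1310e-04) = 513.3 m
R = ρL/A = (2.56×10^-8)(513.3)/(1.1310e-04) = 0.116 Ω

0.116 Ω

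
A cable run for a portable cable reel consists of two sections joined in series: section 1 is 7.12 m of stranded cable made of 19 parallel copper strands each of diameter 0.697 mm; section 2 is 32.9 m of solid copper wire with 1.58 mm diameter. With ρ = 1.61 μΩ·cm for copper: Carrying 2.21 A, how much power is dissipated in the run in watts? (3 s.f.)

ρ = 1.61 μΩ·cm = 1.61×10^-8 Ω·m
Section 1: A_strand = π(3.4850e-04)² = 3.816e-07 m²; R₁ = ρL/(N·A_s) = (1.61×10^-8)(7.12)/(19×3.816e-07) = 0.01581 Ω
Section 2: A = π(d/2)² = π(7.9000e-04 m)² = 1.961e-06 m²
R₂ = (1.61×10^-8)(32.9)/(1.961e-06) = 0.2702 Ω
R = R₁ + R₂ = 0.286 Ω
P = I²R = (2.21)² × 0.286 = 1.40 W

1.40 W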